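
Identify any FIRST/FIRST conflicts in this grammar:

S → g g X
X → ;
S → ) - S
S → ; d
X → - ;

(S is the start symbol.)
A FIRST/FIRST conflict occurs when two productions N → α and N → β for the same non-terminal have FIRST(α) ∩ FIRST(β) ≠ ∅ (with ε ∈ FIRST of a nullable right-hand side, so two nullable alternatives also conflict).

Productions for S:
  S → g g X: FIRST = { 'g' }
  S → ) - S: FIRST = { ')' }
  S → ; d: FIRST = { ';' }
Productions for X:
  X → ;: FIRST = { ';' }
  X → - ;: FIRST = { '-' }

All alternatives of each non-terminal have pairwise disjoint FIRST sets.

Answer: No FIRST/FIRST conflicts.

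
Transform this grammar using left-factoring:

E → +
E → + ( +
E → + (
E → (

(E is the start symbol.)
Left-factoring transforms A → αβ₁ | αβ₂ into A → αA' and A' → β₁ | β₂
(α is the longest common prefix among the alternatives). Repeat until
no nonterminal has two alternatives with a common prefix.

Round 1: E has alternatives sharing prefix '+'. Introduce E': E → + E'
  Add: E' → ε
  Add: E' → ( +
  Add: E' → (

Round 2: E' has alternatives sharing prefix '('. Introduce E'': E' → ( E''
  Add: E'' → +
  Add: E'' → ε

No remaining common prefixes — done.

Resulting grammar:
E → + E'
E' → ε
E' → ( E''
E'' → +
E'' → ε
E → (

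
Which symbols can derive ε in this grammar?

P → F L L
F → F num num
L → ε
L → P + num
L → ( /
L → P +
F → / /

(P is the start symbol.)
{ 'L' }

A non-terminal is nullable if it can derive ε (the empty string): either it has an ε-production, or it has a production whose right-hand side consists entirely of nullable non-terminals.

ε-productions: L → ε
So L is immediately nullable.
No further non-terminal can be added: every production for the remaining non-terminals contains a terminal or a non-nullable non-terminal.
Nullable = { 'L' }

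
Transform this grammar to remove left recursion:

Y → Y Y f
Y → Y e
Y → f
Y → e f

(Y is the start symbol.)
Y → f Y'
Y → e f Y'
Y' → Y f Y'
Y' → e Y'
Y' → ε

Y is directly left-recursive. The standard transformation for
  A → A α₁ | ... | A α_m | β₁ | ... | β_n
is
  A  → β₁ A' | ... | β_n A'
  A' → α₁ A' | ... | α_m A' | ε

Y → f becomes Y → f Y'
Y → e f becomes Y → e f Y'
Y → Y Y f becomes Y' → Y f Y'
Y → Y e becomes Y' → e Y'
Add Y' → ε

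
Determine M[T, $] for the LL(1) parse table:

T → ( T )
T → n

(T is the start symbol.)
Empty (error entry)

To find M[T, $], we find productions for T where $ is in the predict set (PREDICT(N → α) = (FIRST(α) \ {ε}) ∪ (FOLLOW(N) if α ⇒* ε)).

T → ( T ): PREDICT = { '(' }
T → n: PREDICT = { 'n' }

M[T, $] is empty (no production applies)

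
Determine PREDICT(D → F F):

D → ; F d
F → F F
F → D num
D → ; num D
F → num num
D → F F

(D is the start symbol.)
PREDICT(D → F F) = (FIRST(RHS) \ {ε}) ∪ (FOLLOW(D) if ε ∈ FIRST(RHS), i.e. RHS ⇒* ε)
FIRST(F) = { ';', 'num' }
FIRST(F F) = { ';', 'num' }
ε ∉ FIRST(F F), so FOLLOW(D) is not added.
PREDICT(D → F F) = { ';', 'num' }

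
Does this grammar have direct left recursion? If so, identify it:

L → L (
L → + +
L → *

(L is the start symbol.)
Direct left recursion occurs when N → N α for some non-terminal N (the right-hand side begins with the left-hand side itself).

L → L (: LEFT RECURSIVE (starts with L)
L → + +: starts with '+'
L → *: starts with '*'

The grammar has direct left recursion on: L.

Answer: Yes, L is left-recursive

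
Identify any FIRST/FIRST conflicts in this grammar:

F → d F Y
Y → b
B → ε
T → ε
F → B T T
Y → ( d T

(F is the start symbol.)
No FIRST/FIRST conflicts.

FIRST sets of the non-terminals at (or reachable through a nullable prefix from) the front of some alternative:
  FIRST(B) = { ε }
  FIRST(T) = { ε }

Productions for F:
  F → d F Y: FIRST = { 'd' }
  F → B T T: FIRST = { ε }
Productions for Y:
  Y → b: FIRST = { 'b' }
  Y → ( d T: FIRST = { '(' }
B, T have only one production, so no FIRST/FIRST conflict is possible there.

All alternatives of each non-terminal have pairwise disjoint FIRST sets.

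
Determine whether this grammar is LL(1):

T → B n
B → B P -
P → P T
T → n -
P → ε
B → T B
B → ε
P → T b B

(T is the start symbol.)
A grammar is LL(1) if for each non-terminal N with multiple productions, the predict sets of those productions are pairwise disjoint, where PREDICT(N → α) = (FIRST(α) \ {ε}) ∪ (FOLLOW(N) if α ⇒* ε).

Relevant sets:
  FIRST(B) = { '-', 'n', ε }
  FIRST(P) = { '-', 'n', ε }
  FIRST(T) = { '-', 'n' }
  FOLLOW(B) = { '-', 'n' }
  FOLLOW(P) = { '-', 'n' }

For T:
  PREDICT(T → B n) = { '-', 'n' }
  PREDICT(T → n '-') = { 'n' }
For B:
  PREDICT(B → B P '-') = { '-', 'n' }
  PREDICT(B → T B) = { '-', 'n' }
  PREDICT(B → ε) = { '-', 'n' }
For P:
  PREDICT(P → P T) = { '-', 'n' }
  PREDICT(P → ε) = { '-', 'n' }
  PREDICT(P → T b B) = { '-', 'n' }

Conflict found: Predict set conflict for T: { 'n' }
The grammar is NOT LL(1).

Answer: No. Predict set conflict for T: { 'n' }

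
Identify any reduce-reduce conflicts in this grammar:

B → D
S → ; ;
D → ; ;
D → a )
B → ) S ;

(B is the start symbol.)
A reduce-reduce conflict occurs when an LR(0) state has two complete items [A → α .] and [B → β .] — both call for a reduction, and with no lookahead the parser cannot choose between them.

Augment with B' → B and build the canonical LR(0) collection (I0 = CLOSURE({[B' → . B]}), then GOTO on every symbol after a dot until no new states appear). It has 12 states:
  I0: { [B → . ) S ;], [B → . D], [B' → . B], [D → . ; ;], [D → . a )] }  — shift
  I1: { [B → ) . S ;], [S → . ; ;] }  — shift
  I2: { [D → ; . ;] }  — shift
  I3: { [B' → B .] }  — accept
  I4: { [B → D .] }  — reduce
  I5: { [D → a . )] }  — shift
  I6: { [D → a ) .] }  — reduce
  I7: { [D → ; ; .] }  — reduce
  I8: { [S → ; . ;] }  — shift
  I9: { [B → ) S . ;] }  — shift
  I10: { [B → ) S ; .] }  — reduce
  I11: { [S → ; ; .] }  — reduce

No state contains more than one complete item.

Answer: No reduce-reduce conflicts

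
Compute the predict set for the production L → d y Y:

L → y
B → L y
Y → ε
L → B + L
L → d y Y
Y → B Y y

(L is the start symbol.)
PREDICT(L → d y Y) = (FIRST(RHS) \ {ε}) ∪ (FOLLOW(L) if ε ∈ FIRST(RHS), i.e. RHS ⇒* ε)
FIRST(d y Y) = { 'd' }
ε ∉ FIRST(d y Y), so FOLLOW(L) is not added.
PREDICT(L → d y Y) = { 'd' }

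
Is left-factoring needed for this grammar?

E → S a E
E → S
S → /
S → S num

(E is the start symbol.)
Left-factoring is needed when two productions for the same non-terminal
share a common prefix on the right-hand side.

Productions for E:
  E → S a E
  E → S
Productions for S:
  S → /
  S → S num

Found common prefix 'S' in productions for E

Answer: Yes, E has productions with common prefix 'S'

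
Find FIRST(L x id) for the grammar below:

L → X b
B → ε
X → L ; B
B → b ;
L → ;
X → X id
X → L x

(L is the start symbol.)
{ ';' }

FIRST sets of the non-terminals involved (from the grammar, by fixed-point iteration):
  FIRST(L) = { ';' }

To compute FIRST(L x id), process the symbols left to right:
Symbol L is a non-terminal. Add FIRST(L) \ {ε} = { ';' }
L is not nullable (ε ∉ FIRST(L)), so stop here.
FIRST(L x id) = { ';' }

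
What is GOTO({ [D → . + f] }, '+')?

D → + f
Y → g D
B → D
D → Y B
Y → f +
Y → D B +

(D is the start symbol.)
{ [D → + . f] }

GOTO(I, '+') = CLOSURE({ [A → αX.β] : [A → α.Xβ] ∈ I, X = '+' })

Items with dot before '+', with the dot advanced:
  [D → . + f] → [D → + . f]
Closure adds nothing (no advanced item has the dot before a non-terminal).

GOTO = { [D → + . f] }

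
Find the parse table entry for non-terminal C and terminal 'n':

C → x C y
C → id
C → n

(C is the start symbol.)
To find M[C, 'n'], we find productions for C where 'n' is in the predict set (PREDICT(N → α) = (FIRST(α) \ {ε}) ∪ (FOLLOW(N) if α ⇒* ε)).

C → x C y: PREDICT = { 'x' }
C → id: PREDICT = { 'id' }
C → n: PREDICT = { 'n' }
  'n' is in predict set, so this production goes in M[C, 'n']

M[C, 'n'] = C → n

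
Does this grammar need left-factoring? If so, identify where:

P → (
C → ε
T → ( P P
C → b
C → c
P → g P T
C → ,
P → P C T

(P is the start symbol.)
Left-factoring is needed when two productions for the same non-terminal
share a common prefix on the right-hand side.

Productions for P:
  P → (
  P → g P T
  P → P C T
Productions for C:
  C → ε
  C → b
  C → c
  C → ,

No common prefixes found.

Answer: No, left-factoring is not needed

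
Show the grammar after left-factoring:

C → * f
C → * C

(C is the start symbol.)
Left-factoring transforms A → αβ₁ | αβ₂ into A → αA' and A' → β₁ | β₂
(α is the longest common prefix among the alternatives). Repeat until
no nonterminal has two alternatives with a common prefix.

Round 1: C has alternatives sharing prefix '*'. Introduce C': C → * C'
  Add: C' → f
  Add: C' → C

No remaining common prefixes — done.

Resulting grammar:
C → * C'
C' → f
C' → C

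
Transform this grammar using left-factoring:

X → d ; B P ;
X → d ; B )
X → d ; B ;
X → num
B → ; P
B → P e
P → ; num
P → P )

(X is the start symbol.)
Left-factoring transforms A → αβ₁ | αβ₂ into A → αA' and A' → β₁ | β₂
(α is the longest common prefix among the alternatives). Repeat until
no nonterminal has two alternatives with a common prefix.

Round 1: X has alternatives sharing prefix 'd ; B'. Introduce X': X → d ; B X'
  Add: X' → P ;
  Add: X' → )
  Add: X' → ;

No remaining common prefixes — done.

Resulting grammar:
X → d ; B X'
X' → P ;
X' → )
X' → ;
X → num
B → ; P
B → P e
P → ; num
P → P )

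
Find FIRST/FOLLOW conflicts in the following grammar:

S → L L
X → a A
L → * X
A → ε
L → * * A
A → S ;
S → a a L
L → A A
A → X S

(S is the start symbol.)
Nullable non-terminals: A, L, S.
FIRST sets used below: FIRST(S) = { '*', ';', 'a', ε }, FIRST(X) = { 'a' }, FIRST(A) = { '*', ';', 'a', ε }, FIRST(L) = { '*', ';', 'a', ε }

A: nullable alternative(s) A → ε; FOLLOW(A) = { $, '*', ';', 'a' }
  A → ε: FIRST \ {ε} = { } — this is the only nullable alternative, skip
  A → S ;: FIRST \ {ε} = { '*', ';', 'a' } — overlaps FOLLOW(A) on { '*', ';', 'a' }: CONFLICT
  A → X S: FIRST \ {ε} = { 'a' } — overlaps FOLLOW(A) on { 'a' }: CONFLICT

L: nullable alternative(s) L → A A; FOLLOW(L) = { $, '*', ';', 'a' }
  L → * X: FIRST \ {ε} = { '*' } — overlaps FOLLOW(L) on { '*' }: CONFLICT
  L → * * A: FIRST \ {ε} = { '*' } — overlaps FOLLOW(L) on { '*' }: CONFLICT
  L → A A: FIRST \ {ε} = { '*', ';', 'a' } — this is the only nullable alternative, skip

S: nullable alternative(s) S → L L; FOLLOW(S) = { $, '*', ';', 'a' }
  S → L L: FIRST \ {ε} = { '*', ';', 'a' } — this is the only nullable alternative, skip
  S → a a L: FIRST \ {ε} = { 'a' } — overlaps FOLLOW(S) on { 'a' }: CONFLICT

X has no nullable alternative, so no FIRST/FOLLOW check is needed there.

So the grammar has 5 FIRST/FOLLOW conflicts (marked CONFLICT above).

Answer: Yes. S → a a L with FOLLOW(S) on { 'a' }; L → '*' X with FOLLOW(L) on { '*' }; L → '*' '*' A with FOLLOW(L) on { '*' }; A → S ';' with FOLLOW(A) on { '*', ';', 'a' }; A → X S with FOLLOW(A) on { 'a' }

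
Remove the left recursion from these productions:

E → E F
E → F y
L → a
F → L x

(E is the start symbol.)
E is directly left-recursive. The standard transformation for
  A → A α₁ | ... | A α_m | β₁ | ... | β_n
is
  A  → β₁ A' | ... | β_n A'
  A' → α₁ A' | ... | α_m A' | ε

E → F y becomes E → F y E'
E → E F becomes E' → F E'
Add E' → ε

Productions for other non-terminals are unchanged:
  L → a
  F → L x

Resulting grammar:
E → F y E'
E' → F E'
E' → ε
L → a
F → L x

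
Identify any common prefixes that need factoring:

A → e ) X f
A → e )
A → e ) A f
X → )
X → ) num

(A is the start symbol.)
Left-factoring is needed when two productions for the same non-terminal
share a common prefix on the right-hand side.

Productions for A:
  A → e ) X f
  A → e )
  A → e ) A f
Productions for X:
  X → )
  X → ) num

Found common prefix 'e )' in productions for A
Found common prefix ')' in productions for X

Answer: Yes, A has productions with common prefix 'e )'; X has productions with common prefix ')'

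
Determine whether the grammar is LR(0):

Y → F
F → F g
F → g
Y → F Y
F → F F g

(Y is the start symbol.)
Augment with Y' → Y and build the canonical LR(0) collection (I0 = CLOSURE({[Y' → . Y]}), then GOTO on every symbol after a dot until no new states appear). It has 8 states:
  I0: { [F → . F F g], [F → . F g], [F → . g], [Y → . F Y], [Y → . F], [Y' → . Y] }  — shift
  I1: { [F → . F F g], [F → . F g], [F → . g], [F → F . F g], [F → F . g], [Y → . F Y], [Y → . F], [Y → F . Y], [Y → F .] }  — shift, reduce
  I2: { [Y' → Y .] }  — accept
  I3: { [F → g .] }  — reduce
  I4: { [F → . F F g], [F → . F g], [F → . g], [F → F . F g], [F → F . g], [F → F F . g], [Y → . F Y], [Y → . F], [Y → F . Y], [Y → F .] }  — shift, reduce
  I5: { [Y → F Y .] }  — reduce
  I6: { [F → F g .], [F → g .] }  — 2 reduces
  I7: { [F → F F g .], [F → F g .], [F → g .] }  — 3 reduces

Conflict in state I1:
  Shift-reduce conflict between [Y → F .] and [F → F . g]
So the grammar is NOT LR(0).

Answer: No. Shift-reduce conflict between [Y → F .] and [F → F . g]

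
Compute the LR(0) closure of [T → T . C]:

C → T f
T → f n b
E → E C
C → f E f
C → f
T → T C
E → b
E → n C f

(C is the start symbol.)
{ [C → . T f], [C → . f E f], [C → . f], [T → . T C], [T → . f n b], [T → T . C] }

To compute CLOSURE, for each item [A → α.Bβ] where B is a non-terminal, add [B → .γ] for all productions B → γ; repeat for the newly added items until nothing changes.

Start with: [T → T . C]
  [T → T . C] has the dot before C: add [C → . T f], [C → . f E f], [C → . f]
  [C → . T f] has the dot before T: add [T → . f n b], [T → . T C]
No further items can be added.

CLOSURE = { [C → . T f], [C → . f E f], [C → . f], [T → . T C], [T → . f n b], [T → T . C] }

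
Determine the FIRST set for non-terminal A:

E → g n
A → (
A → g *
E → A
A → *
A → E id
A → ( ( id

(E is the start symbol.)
To compute FIRST(A), examine every production with A on the left-hand side, reading each right-hand side left to right until a non-nullable symbol is reached.

FIRST sets of the other non-terminals involved (by the same procedure, iterated to a fixed point):
  FIRST(E) = { '(', '*', 'g' }

From A → (:
  - '(' is a terminal: add '(' and stop
From A → g *:
  - g is a terminal: add 'g' and stop
From A → *:
  - '*' is a terminal: add '*' and stop
From A → E id:
  - E is a non-terminal: add FIRST(E) \ {ε} = { '(', '*', 'g' }
    E is not nullable, so stop
From A → ( ( id:
  - '(' is a terminal: add '(' and stop

Collecting: FIRST(A) = { '(', '*', 'g' }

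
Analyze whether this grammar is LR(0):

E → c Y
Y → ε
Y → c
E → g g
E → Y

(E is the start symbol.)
A grammar is LR(0) if no state in the canonical LR(0) collection has:
  - both a shift item (dot before a terminal) and a complete item (shift-reduce conflict), or
  - two or more complete items (reduce-reduce conflict; the accept item [E' → E .] counts as a complete item here).

Augment with E' → E and build the canonical LR(0) collection (I0 = CLOSURE({[E' → . E]}), then GOTO on every symbol after a dot until no new states appear). It has 8 states:
  I0: { [E → . Y], [E → . c Y], [E → . g g], [E' → . E], [Y → . c], [Y → .] }  — shift, reduce
  I1: { [E' → E .] }  — accept
  I2: { [E → Y .] }  — reduce
  I3: { [E → c . Y], [Y → . c], [Y → .], [Y → c .] }  — shift, 2 reduces
  I4: { [E → g . g] }  — shift
  I5: { [E → g g .] }  — reduce
  I6: { [E → c Y .] }  — reduce
  I7: { [Y → c .] }  — reduce

Conflict in state I0:
  Shift-reduce conflict between [Y → .] and [E → . c Y]
So the grammar is NOT LR(0).

Answer: No. Shift-reduce conflict between [Y → .] and [E → . c Y]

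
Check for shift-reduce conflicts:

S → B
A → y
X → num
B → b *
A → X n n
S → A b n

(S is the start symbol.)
No shift-reduce conflicts

Augment with S' → S and build the canonical LR(0) collection (I0 = CLOSURE({[S' → . S]}), then GOTO on every symbol after a dot until no new states appear). It has 13 states:
  I0: { [A → . X n n], [A → . y], [B → . b *], [S → . A b n], [S → . B], [S' → . S], [X → . num] }  — shift
  I1: { [S → A . b n] }  — shift
  I2: { [S → B .] }  — reduce
  I3: { [S' → S .] }  — accept
  I4: { [A → X . n n] }  — shift
  I5: { [B → b . *] }  — shift
  I6: { [X → num .] }  — reduce
  I7: { [A → y .] }  — reduce
  I8: { [B → b * .] }  — reduce
  I9: { [A → X n . n] }  — shift
  I10: { [A → X n n .] }  — reduce
  I11: { [S → A b . n] }  — shift
  I12: { [S → A b n .] }  — reduce

No state contains both a complete item and a shift item.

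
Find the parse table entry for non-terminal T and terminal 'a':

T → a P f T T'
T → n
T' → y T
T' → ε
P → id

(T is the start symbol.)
To find M[T, 'a'], we find productions for T where 'a' is in the predict set (PREDICT(N → α) = (FIRST(α) \ {ε}) ∪ (FOLLOW(N) if α ⇒* ε)).

T → a P f T T': PREDICT = { 'a' }
  'a' is in predict set, so this production goes in M[T, 'a']
T → n: PREDICT = { 'n' }

M[T, 'a'] = T → a P f T T'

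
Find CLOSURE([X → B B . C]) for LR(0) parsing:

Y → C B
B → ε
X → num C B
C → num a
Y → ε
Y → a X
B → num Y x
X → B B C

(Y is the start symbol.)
{ [C → . num a], [X → B B . C] }

To compute CLOSURE, for each item [A → α.Bβ] where B is a non-terminal, add [B → .γ] for all productions B → γ; repeat for the newly added items until nothing changes.

Start with: [X → B B . C]
  [X → B B . C] has the dot before C: add [C → . num a]
No further items can be added.

CLOSURE = { [C → . num a], [X → B B . C] }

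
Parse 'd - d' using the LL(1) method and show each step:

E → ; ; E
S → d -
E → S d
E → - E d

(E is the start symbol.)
LL(1) parsing maintains a stack (initially the start symbol over $) and the input. At each step: if the stack top is a terminal, match it against the current input token; if it is a non-terminal N, replace it with the RHS of M[N, lookahead] (the unique production whose predict set contains the lookahead).

Stack is shown with the top on the left.

Stack    Input    Action
------------------------
E $      d - d $  output E → S d
S d $    d - d $  output S → d -
d - d $  d - d $  match 'd'
- d $    - d $    match '-'
d $      d $      match 'd'
$        $        accept

The string is accepted.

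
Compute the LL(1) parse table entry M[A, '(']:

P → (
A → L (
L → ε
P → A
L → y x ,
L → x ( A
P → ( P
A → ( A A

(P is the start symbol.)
To find M[A, '('], we find productions for A where '(' is in the predict set (PREDICT(N → α) = (FIRST(α) \ {ε}) ∪ (FOLLOW(N) if α ⇒* ε)).

Relevant sets:
  FIRST(L) = { 'x', 'y', ε }

A → L (: PREDICT = { '(', 'x', 'y' }
  '(' is in predict set, so this production goes in M[A, '(']
A → ( A A: PREDICT = { '(' }
  '(' is in predict set, so this production goes in M[A, '(']

M[A, '('] = A → L (, A → ( A A  (a multiply-defined cell — the grammar is not LL(1))

Answer: A → L (, A → ( A A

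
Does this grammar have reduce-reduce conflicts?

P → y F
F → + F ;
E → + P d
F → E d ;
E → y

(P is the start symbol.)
A reduce-reduce conflict occurs when an LR(0) state has two complete items [A → α .] and [B → β .] — both call for a reduction, and with no lookahead the parser cannot choose between them.

Augment with P' → P and build the canonical LR(0) collection (I0 = CLOSURE({[P' → . P]}), then GOTO on every symbol after a dot until no new states appear). It has 14 states:
  I0: { [P → . y F], [P' → . P] }  — shift
  I1: { [P' → P .] }  — accept
  I2: { [E → . + P d], [E → . y], [F → . + F ;], [F → . E d ;], [P → y . F] }  — shift
  I3: { [E → + . P d], [E → . + P d], [E → . y], [F → + . F ;], [F → . + F ;], [F → . E d ;], [P → . y F] }  — shift
  I4: { [F → E . d ;] }  — shift
  I5: { [P → y F .] }  — reduce
  I6: { [E → y .] }  — reduce
  I7: { [F → E d . ;] }  — shift
  I8: { [F → E d ; .] }  — reduce
  I9: { [F → + F . ;] }  — shift
  I10: { [E → + P . d] }  — shift
  I11: { [E → . + P d], [E → . y], [E → y .], [F → . + F ;], [F → . E d ;], [P → y . F] }  — shift, reduce
  I12: { [E → + P d .] }  — reduce
  I13: { [F → + F ; .] }  — reduce

No state contains more than one complete item.

Answer: No reduce-reduce conflicts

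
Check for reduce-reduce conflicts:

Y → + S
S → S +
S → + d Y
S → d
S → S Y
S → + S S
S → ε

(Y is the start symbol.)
Yes — I6: [S → .] vs [S → S + .]; I11: [S → .] vs [S → S + .]; I13: [S → .] vs [Y → + S .]

Augment with Y' → Y and build the canonical LR(0) collection (I0 = CLOSURE({[Y' → . Y]}), then GOTO on every symbol after a dot until no new states appear). It has 14 states:
  I0: { [Y → . + S], [Y' → . Y] }  — shift
  I1: { [S → . + S S], [S → . + d Y], [S → . S +], [S → . S Y], [S → . d], [S → .], [Y → + . S] }  — shift, reduce
  I2: { [Y' → Y .] }  — accept
  I3: { [S → + . S S], [S → + . d Y], [S → . + S S], [S → . + d Y], [S → . S +], [S → . S Y], [S → . d], [S → .] }  — shift, reduce
  I4: { [S → S . +], [S → S . Y], [Y → + S .], [Y → . + S] }  — shift, reduce
  I5: { [S → d .] }  — reduce
  I6: { [S → . + S S], [S → . + d Y], [S → . S +], [S → . S Y], [S → . d], [S → .], [S → S + .], [Y → + . S] }  — shift, 2 reduces
  I7: { [S → S Y .] }  — reduce
  I8: { [S → + S . S], [S → . + S S], [S → . + d Y], [S → . S +], [S → . S Y], [S → . d], [S → .], [S → S . +], [S → S . Y], [Y → . + S] }  — shift, reduce
  I9: { [S → + d . Y], [S → d .], [Y → . + S] }  — shift, reduce
  I10: { [S → + d Y .] }  — reduce
  I11: { [S → + . S S], [S → + . d Y], [S → . + S S], [S → . + d Y], [S → . S +], [S → . S Y], [S → . d], [S → .], [S → S + .], [Y → + . S] }  — shift, 2 reduces
  I12: { [S → + S S .], [S → S . +], [S → S . Y], [Y → . + S] }  — shift, reduce
  I13: { [S → + S . S], [S → . + S S], [S → . + d Y], [S → . S +], [S → . S Y], [S → . d], [S → .], [S → S . +], [S → S . Y], [Y → + S .], [Y → . + S] }  — shift, 2 reduces

I6 contains complete items [S → .], [S → S + .] — reduce-reduce conflict.
I11 contains complete items [S → .], [S → S + .] — reduce-reduce conflict.
I13 contains complete items [S → .], [Y → + S .] — reduce-reduce conflict.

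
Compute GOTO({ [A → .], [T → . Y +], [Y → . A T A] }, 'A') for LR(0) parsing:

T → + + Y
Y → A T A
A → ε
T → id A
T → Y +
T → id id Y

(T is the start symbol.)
{ [A → .], [T → . + + Y], [T → . Y +], [T → . id A], [T → . id id Y], [Y → . A T A], [Y → A . T A] }

GOTO(I, 'A') = CLOSURE({ [A → αX.β] : [A → α.Xβ] ∈ I, X = 'A' })

Items with dot before 'A', with the dot advanced:
  [Y → . A T A] → [Y → A . T A]
Closure of the advanced items:
  [Y → A . T A] has the dot before T: add [T → . + + Y], [T → . id A], [T → . Y +], [T → . id id Y]
  [T → . Y +] has the dot before Y: add [Y → . A T A]
  [Y → . A T A] has the dot before A: add [A → .]

GOTO = { [A → .], [T → . + + Y], [T → . Y +], [T → . id A], [T → . id id Y], [Y → . A T A], [Y → A . T A] }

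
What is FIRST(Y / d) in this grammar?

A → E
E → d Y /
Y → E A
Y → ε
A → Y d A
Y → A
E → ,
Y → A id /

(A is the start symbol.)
FIRST sets of the non-terminals involved (from the grammar, by fixed-point iteration):
  FIRST(Y) = { ',', 'd', ε }

To compute FIRST(Y / d), process the symbols left to right:
Symbol Y is a non-terminal. Add FIRST(Y) \ {ε} = { ',', 'd' }
Y is nullable (ε ∈ FIRST(Y)), continue to the next symbol.
Symbol / is a terminal. Add '/' and stop.
FIRST(Y / d) = { ',', '/', 'd' }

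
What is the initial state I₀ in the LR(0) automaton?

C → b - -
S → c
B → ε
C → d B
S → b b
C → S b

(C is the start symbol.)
First, augment the grammar with C' → C
I₀ = CLOSURE({ [C' → . C] }):
  [C' → . C] has the dot before C: add [C → . b - -], [C → . d B], [C → . S b]
  [C → . S b] has the dot before S: add [S → . c], [S → . b b]
No further items can be added.

I₀ = { [C → . S b], [C → . b - -], [C → . d B], [C' → . C], [S → . b b], [S → . c] }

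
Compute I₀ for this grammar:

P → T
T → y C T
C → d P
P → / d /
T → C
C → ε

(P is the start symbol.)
{ [C → . d P], [C → .], [P → . / d /], [P → . T], [P' → . P], [T → . C], [T → . y C T] }

First, augment the grammar with P' → P
I₀ = CLOSURE({ [P' → . P] }):
  [P' → . P] has the dot before P: add [P → . T], [P → . / d /]
  [P → . T] has the dot before T: add [T → . y C T], [T → . C]
  [T → . C] has the dot before C: add [C → . d P], [C → .]
No further items can be added.

I₀ = { [C → . d P], [C → .], [P → . / d /], [P → . T], [P' → . P], [T → . C], [T → . y C T] }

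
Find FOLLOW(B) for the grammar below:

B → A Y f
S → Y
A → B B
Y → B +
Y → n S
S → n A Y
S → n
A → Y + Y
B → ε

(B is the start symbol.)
{ $, '+', 'n' }

To compute FOLLOW(B), find every occurrence of B on a right-hand side N → α B β: add FIRST(β) \ {ε}, and if β is empty or nullable also add FOLLOW(N). Iterate to a fixed point.

B is the start symbol, so $ ∈ FOLLOW(B).
In A → B B: B is followed by B, add FIRST(B) \ {ε} = { '+', 'n' }
  B is nullable, so also add FOLLOW(A)
In A → B B: B is at the end, add FOLLOW(A)
In Y → B +: B is followed by '+', add FIRST('+') \ {ε} = { '+' }

The FOLLOW sets referred to above (computed the same way, to a fixed point):
  FOLLOW(A) = { '+', 'n' }

Taking the union: FOLLOW(B) = { $, '+', 'n' }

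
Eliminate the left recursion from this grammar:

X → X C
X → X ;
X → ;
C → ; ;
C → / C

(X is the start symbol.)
X is directly left-recursive. The standard transformation for
  A → A α₁ | ... | A α_m | β₁ | ... | β_n
is
  A  → β₁ A' | ... | β_n A'
  A' → α₁ A' | ... | α_m A' | ε

X → ; becomes X → ; X'
X → X C becomes X' → C X'
X → X ; becomes X' → ; X'
Add X' → ε

Productions for other non-terminals are unchanged:
  C → ; ;
  C → / C

Resulting grammar:
X → ; X'
X' → C X'
X' → ; X'
X' → ε
C → ; ;
C → / C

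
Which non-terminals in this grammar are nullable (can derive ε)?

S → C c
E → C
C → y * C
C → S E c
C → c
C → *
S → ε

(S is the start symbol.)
ε-productions: S → ε
So S is immediately nullable.
No further non-terminal can be added: every production for the remaining non-terminals contains a terminal or a non-nullable non-terminal.
Nullable = { 'S' }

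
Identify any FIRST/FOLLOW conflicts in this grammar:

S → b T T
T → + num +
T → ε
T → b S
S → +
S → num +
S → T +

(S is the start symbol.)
Yes. T → '+' num '+' with FOLLOW(T) on { '+' }; T → b S with FOLLOW(T) on { 'b' }

Nullable non-terminals: T.

T: nullable alternative(s) T → ε; FOLLOW(T) = { $, '+', 'b' }
  T → + num +: FIRST \ {ε} = { '+' } — overlaps FOLLOW(T) on { '+' }: CONFLICT
  T → ε: FIRST \ {ε} = { } — this is the only nullable alternative, skip
  T → b S: FIRST \ {ε} = { 'b' } — overlaps FOLLOW(T) on { 'b' }: CONFLICT

S has no nullable alternative, so no FIRST/FOLLOW check is needed there.

So the grammar has 2 FIRST/FOLLOW conflicts (marked CONFLICT above).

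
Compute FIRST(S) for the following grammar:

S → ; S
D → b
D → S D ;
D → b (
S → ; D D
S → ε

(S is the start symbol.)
{ ';', ε }

From S → ; S:
  - ';' is a terminal: add ';' and stop
From S → ; D D:
  - ';' is a terminal: add ';' and stop
From S → ε:
  - ε-production, so ε ∈ FIRST(S)

Collecting: FIRST(S) = { ';', ε }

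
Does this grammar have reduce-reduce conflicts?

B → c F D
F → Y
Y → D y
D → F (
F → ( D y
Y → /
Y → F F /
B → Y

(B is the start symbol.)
A reduce-reduce conflict occurs when an LR(0) state has two complete items [A → α .] and [B → β .] — both call for a reduction, and with no lookahead the parser cannot choose between them.

Augment with B' → B and build the canonical LR(0) collection (I0 = CLOSURE({[B' → . B]}), then GOTO on every symbol after a dot until no new states appear). It has 17 states:
  I0: { [B → . Y], [B → . c F D], [B' → . B], [D → . F (], [F → . ( D y], [F → . Y], [Y → . /], [Y → . D y], [Y → . F F /] }  — shift
  I1: { [D → . F (], [F → ( . D y], [F → . ( D y], [F → . Y], [Y → . /], [Y → . D y], [Y → . F F /] }  — shift
  I2: { [Y → / .] }  — reduce
  I3: { [B' → B .] }  — accept
  I4: { [Y → D . y] }  — shift
  I5: { [D → . F (], [D → F . (], [F → . ( D y], [F → . Y], [Y → . /], [Y → . D y], [Y → . F F /], [Y → F . F /] }  — shift
  I6: { [B → Y .], [F → Y .] }  — 2 reduces
  I7: { [B → c . F D], [D → . F (], [F → . ( D y], [F → . Y], [Y → . /], [Y → . D y], [Y → . F F /] }  — shift
  I8: { [B → c F . D], [D → . F (], [D → F . (], [F → . ( D y], [F → . Y], [Y → . /], [Y → . D y], [Y → . F F /], [Y → F . F /] }  — shift
  I9: { [F → Y .] }  — reduce
  I10: { [D → . F (], [D → F ( .], [F → ( . D y], [F → . ( D y], [F → . Y], [Y → . /], [Y → . D y], [Y → . F F /] }  — shift, reduce
  I11: { [B → c F D .], [Y → D . y] }  — shift, reduce
  I12: { [D → . F (], [D → F . (], [F → . ( D y], [F → . Y], [Y → . /], [Y → . D y], [Y → . F F /], [Y → F . F /], [Y → F F . /] }  — shift
  I13: { [Y → / .], [Y → F F / .] }  — 2 reduces
  I14: { [Y → D y .] }  — reduce
  I15: { [F → ( D . y], [Y → D . y] }  — shift
  I16: { [F → ( D y .], [Y → D y .] }  — 2 reduces

I6 contains complete items [B → Y .], [F → Y .] — reduce-reduce conflict.
I13 contains complete items [Y → / .], [Y → F F / .] — reduce-reduce conflict.
I16 contains complete items [F → ( D y .], [Y → D y .] — reduce-reduce conflict.

Answer: Yes — I6: [B → Y .] vs [F → Y .]; I13: [Y → / .] vs [Y → F F / .]; I16: [F → ( D y .] vs [Y → D y .]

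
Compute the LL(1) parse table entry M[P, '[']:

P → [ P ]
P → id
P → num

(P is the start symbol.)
To find M[P, '['], we find productions for P where '[' is in the predict set (PREDICT(N → α) = (FIRST(α) \ {ε}) ∪ (FOLLOW(N) if α ⇒* ε)).

P → [ P ]: PREDICT = { '[' }
  '[' is in predict set, so this production goes in M[P, '[']
P → id: PREDICT = { 'id' }
P → num: PREDICT = { 'num' }

M[P, '['] = P → [ P ]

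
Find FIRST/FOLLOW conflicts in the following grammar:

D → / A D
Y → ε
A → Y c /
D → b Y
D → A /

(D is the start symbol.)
Nullable non-terminals: Y.
Y has a nullable alternative but only one production, so nothing to check.

A, D have no nullable alternative, so no FIRST/FOLLOW check is needed there.

No FIRST/FOLLOW conflicts found.

Answer: No FIRST/FOLLOW conflicts.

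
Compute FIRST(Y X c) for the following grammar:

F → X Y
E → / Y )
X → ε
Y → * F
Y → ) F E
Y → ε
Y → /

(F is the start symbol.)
{ ')', '*', '/', 'c' }

FIRST sets of the non-terminals involved (from the grammar, by fixed-point iteration):
  FIRST(Y) = { ')', '*', '/', ε }
  FIRST(X) = { ε }

To compute FIRST(Y X c), process the symbols left to right:
Symbol Y is a non-terminal. Add FIRST(Y) \ {ε} = { ')', '*', '/' }
Y is nullable (ε ∈ FIRST(Y)), continue to the next symbol.
Symbol X is a non-terminal. Add FIRST(X) \ {ε} = { }
X is nullable (ε ∈ FIRST(X)), continue to the next symbol.
Symbol c is a terminal. Add 'c' and stop.
FIRST(Y X c) = { ')', '*', '/', 'c' }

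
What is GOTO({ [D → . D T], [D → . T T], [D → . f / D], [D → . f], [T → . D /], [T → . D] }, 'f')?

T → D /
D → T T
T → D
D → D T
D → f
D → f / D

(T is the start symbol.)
{ [D → f . / D], [D → f .] }

GOTO(I, 'f') = CLOSURE({ [A → αX.β] : [A → α.Xβ] ∈ I, X = 'f' })

Items with dot before 'f', with the dot advanced:
  [D → . f] → [D → f .]
  [D → . f / D] → [D → f . / D]
Closure adds nothing (no advanced item has the dot before a non-terminal).

GOTO = { [D → f . / D], [D → f .] }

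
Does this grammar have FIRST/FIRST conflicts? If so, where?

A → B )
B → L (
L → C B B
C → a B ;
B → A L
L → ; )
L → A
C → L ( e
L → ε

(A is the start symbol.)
FIRST sets of the non-terminals at (or reachable through a nullable prefix from) the front of some alternative:
  FIRST(L) = { '(', ';', 'a', ε }
  FIRST(A) = { '(', ';', 'a' }
  FIRST(C) = { '(', ';', 'a' }

Productions for B:
  B → L (: FIRST = { '(', ';', 'a' }
  B → A L: FIRST = { '(', ';', 'a' }
Productions for L:
  L → C B B: FIRST = { '(', ';', 'a' }
  L → ; ): FIRST = { ';' }
  L → A: FIRST = { '(', ';', 'a' }
  L → ε: FIRST = { ε }
Productions for C:
  C → a B ;: FIRST = { 'a' }
  C → L ( e: FIRST = { '(', ';', 'a' }
A has only one production, so no FIRST/FIRST conflict is possible there.

Conflict for B: B → L ( and B → A L
  Overlap: { '(', ';', 'a' }
Conflict for L: L → C B B and L → ; )
  Overlap: { ';' }
Conflict for L: L → C B B and L → A
  Overlap: { '(', ';', 'a' }
Conflict for L: L → ; ) and L → A
  Overlap: { ';' }
Conflict for C: C → a B ; and C → L ( e
  Overlap: { 'a' }

Answer: Yes. B → L '(' / B → A L on { '(', ';', 'a' }; L → C B B / L → ';' ')' on { ';' }; L → C B B / L → A on { '(', ';', 'a' }; L → ';' ')' / L → A on { ';' }; C → a B ';' / C → L '(' e on { 'a' }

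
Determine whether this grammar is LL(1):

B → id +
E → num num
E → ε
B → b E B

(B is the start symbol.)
Yes, the grammar is LL(1).

Relevant sets:
  FOLLOW(E) = { 'b', 'id' }

For B:
  PREDICT(B → id '+') = { 'id' }
  PREDICT(B → b E B) = { 'b' }
For E:
  PREDICT(E → num num) = { 'num' }
  PREDICT(E → ε) = { 'b', 'id' }

All predict sets are disjoint. The grammar IS LL(1).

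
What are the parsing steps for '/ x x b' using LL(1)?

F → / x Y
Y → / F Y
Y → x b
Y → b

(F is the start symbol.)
Stack is shown with the top on the left.

Stack    Input      Action
--------------------------
F $      / x x b $  output F → / x Y
/ x Y $  / x x b $  match '/'
x Y $    x x b $    match 'x'
Y $      x b $      output Y → x b
x b $    x b $      match 'x'
b $      b $        match 'b'
$        $          accept

The string is accepted.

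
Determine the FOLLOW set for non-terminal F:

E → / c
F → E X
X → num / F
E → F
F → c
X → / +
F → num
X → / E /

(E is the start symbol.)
{ $, '/', 'num' }

In X → num / F: F is at the end, add FOLLOW(X)
In E → F: F is at the end, add FOLLOW(E)

The FOLLOW sets referred to above (computed the same way, to a fixed point):
  FOLLOW(X) = { $, '/', 'num' }
  FOLLOW(E) = { $, '/', 'num' }

Taking the union: FOLLOW(F) = { $, '/', 'num' }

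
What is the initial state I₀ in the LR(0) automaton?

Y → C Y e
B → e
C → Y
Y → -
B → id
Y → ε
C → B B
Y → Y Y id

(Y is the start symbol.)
First, augment the grammar with Y' → Y
I₀ = CLOSURE({ [Y' → . Y] }):
  [Y' → . Y] has the dot before Y: add [Y → . C Y e], [Y → . -], [Y → .], [Y → . Y Y id]
  [Y → . C Y e] has the dot before C: add [C → . Y], [C → . B B]
  [C → . B B] has the dot before B: add [B → . e], [B → . id]
No further items can be added.

I₀ = { [B → . e], [B → . id], [C → . B B], [C → . Y], [Y → . -], [Y → . C Y e], [Y → . Y Y id], [Y → .], [Y' → . Y] }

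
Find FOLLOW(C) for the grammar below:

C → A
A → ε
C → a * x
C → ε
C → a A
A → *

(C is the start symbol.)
{ $ }

C is the start symbol, so $ ∈ FOLLOW(C).
C does not occur on any right-hand side.

Taking the union: FOLLOW(C) = { $ }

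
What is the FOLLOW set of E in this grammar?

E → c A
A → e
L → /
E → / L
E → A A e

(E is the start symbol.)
To compute FOLLOW(E), find every occurrence of E on a right-hand side N → α E β: add FIRST(β) \ {ε}, and if β is empty or nullable also add FOLLOW(N). Iterate to a fixed point.

E is the start symbol, so $ ∈ FOLLOW(E).
E does not occur on any right-hand side.

Taking the union: FOLLOW(E) = { $ }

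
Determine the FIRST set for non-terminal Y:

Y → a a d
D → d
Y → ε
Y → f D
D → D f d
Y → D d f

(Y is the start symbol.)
{ 'a', 'd', 'f', ε }

To compute FIRST(Y), examine every production with Y on the left-hand side, reading each right-hand side left to right until a non-nullable symbol is reached.

FIRST sets of the other non-terminals involved (by the same procedure, iterated to a fixed point):
  FIRST(D) = { 'd' }

From Y → a a d:
  - a is a terminal: add 'a' and stop
From Y → ε:
  - ε-production, so ε ∈ FIRST(Y)
From Y → f D:
  - f is a terminal: add 'f' and stop
From Y → D d f:
  - D is a non-terminal: add FIRST(D) \ {ε} = { 'd' }
    D is not nullable, so stop

Collecting: FIRST(Y) = { 'a', 'd', 'f', ε }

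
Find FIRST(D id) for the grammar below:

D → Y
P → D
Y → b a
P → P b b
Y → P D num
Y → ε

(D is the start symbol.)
FIRST sets of the non-terminals involved (from the grammar, by fixed-point iteration):
  FIRST(D) = { 'b', 'num', ε }

To compute FIRST(D id), process the symbols left to right:
Symbol D is a non-terminal. Add FIRST(D) \ {ε} = { 'b', 'num' }
D is nullable (ε ∈ FIRST(D)), continue to the next symbol.
Symbol id is a terminal. Add 'id' and stop.
FIRST(D id) = { 'b', 'id', 'num' }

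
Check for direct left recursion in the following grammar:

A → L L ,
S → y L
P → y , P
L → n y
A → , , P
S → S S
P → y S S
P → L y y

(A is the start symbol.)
Yes, S is left-recursive

A → L L ,: starts with L
S → y L: starts with y
P → y , P: starts with y
L → n y: starts with n
A → , , P: starts with ','
S → S S: LEFT RECURSIVE (starts with S)
P → y S S: starts with y
P → L y y: starts with L

The grammar has direct left recursion on: S.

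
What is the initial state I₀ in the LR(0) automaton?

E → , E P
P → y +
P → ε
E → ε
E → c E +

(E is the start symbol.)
First, augment the grammar with E' → E
I₀ = CLOSURE({ [E' → . E] }):
  [E' → . E] has the dot before E: add [E → . , E P], [E → .], [E → . c E +]
No further items can be added.

I₀ = { [E → . , E P], [E → . c E +], [E → .], [E' → . E] }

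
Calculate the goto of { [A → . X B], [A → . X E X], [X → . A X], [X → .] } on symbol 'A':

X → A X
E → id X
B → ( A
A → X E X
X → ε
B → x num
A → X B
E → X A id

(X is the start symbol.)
GOTO(I, 'A') = CLOSURE({ [A → αX.β] : [A → α.Xβ] ∈ I, X = 'A' })

Items with dot before 'A', with the dot advanced:
  [X → . A X] → [X → A . X]
Closure of the advanced items:
  [X → A . X] has the dot before X: add [X → . A X], [X → .]
  [X → . A X] has the dot before A: add [A → . X E X], [A → . X B]

GOTO = { [A → . X B], [A → . X E X], [X → . A X], [X → .], [X → A . X] }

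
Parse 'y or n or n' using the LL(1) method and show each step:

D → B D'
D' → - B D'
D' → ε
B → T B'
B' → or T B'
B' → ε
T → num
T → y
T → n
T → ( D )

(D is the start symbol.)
LL(1) parsing maintains a stack (initially the start symbol over $) and the input. At each step: if the stack top is a terminal, match it against the current input token; if it is a non-terminal N, replace it with the RHS of M[N, lookahead] (the unique production whose predict set contains the lookahead).

Stack is shown with the top on the left.

Stack         Input          Action
-----------------------------------
D $           y or n or n $  output D → B D'
B D' $        y or n or n $  output B → T B'
T B' D' $     y or n or n $  output T → y
y B' D' $     y or n or n $  match 'y'
B' D' $       or n or n $    output B' → or T B'
or T B' D' $  or n or n $    match 'or'
T B' D' $     n or n $       output T → n
n B' D' $     n or n $       match 'n'
B' D' $       or n $         output B' → or T B'
or T B' D' $  or n $         match 'or'
T B' D' $     n $            output T → n
n B' D' $     n $            match 'n'
B' D' $       $              output B' → ε
D' $          $              output D' → ε
$             $              accept

The string is accepted.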